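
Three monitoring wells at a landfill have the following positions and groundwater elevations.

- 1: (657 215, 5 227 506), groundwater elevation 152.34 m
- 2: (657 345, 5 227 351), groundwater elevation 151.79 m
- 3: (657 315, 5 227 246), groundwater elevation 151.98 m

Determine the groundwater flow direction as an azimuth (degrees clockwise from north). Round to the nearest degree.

With h = a·x + b·y + c and 1 as origin, the differences give:
  130·a + (-155)·b = -0.55
  100·a + (-260)·b = -0.36
Eliminate b (×(-260) and ×(-155), subtract): -18300·a = 87.200 → a = ∂h/∂x = -0.004765
Back-substitute: b = ∂h/∂y = -0.0004481.
Flow direction (−∇h) has components (+0.004765 E, +0.0004481 N).
Azimuth = atan2(E, N) = atan2(+0.004765, +0.0004481) = 84.6° ≈ 085°.

085°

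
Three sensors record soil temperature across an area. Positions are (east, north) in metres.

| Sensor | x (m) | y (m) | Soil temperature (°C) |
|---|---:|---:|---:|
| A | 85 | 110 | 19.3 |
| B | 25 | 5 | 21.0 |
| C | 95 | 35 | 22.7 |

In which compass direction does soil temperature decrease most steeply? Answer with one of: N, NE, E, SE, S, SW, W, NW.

Differences from A: to B (Δx, Δy, Δh) = (-60, -105, +1.7); to C = (10, -75, +3.4).
Solve a·Δx + b·Δy = ΔT: det = (-60)·(-75) − 10·(-105) = 5550.
∂T/∂x = [(+1.7)·(-75) − (+3.4)·(-105)] / 5550 = +0.04135
∂T/∂y = [(-60)·(+3.4) − 10·(+1.7)] / 5550 = -0.03982
Steepest decrease is along −∇f = (-0.04135 E, +0.03982 N) → northwest.

NW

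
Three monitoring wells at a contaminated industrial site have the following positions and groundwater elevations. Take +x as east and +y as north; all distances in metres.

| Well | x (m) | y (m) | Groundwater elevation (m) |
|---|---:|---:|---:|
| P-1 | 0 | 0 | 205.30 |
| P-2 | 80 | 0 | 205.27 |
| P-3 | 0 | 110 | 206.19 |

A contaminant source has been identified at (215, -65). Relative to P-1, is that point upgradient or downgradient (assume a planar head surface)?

downgradient

∂h/∂x = (205.27 − 205.30) / (80 − 0) = -0.0003750
∂h/∂y = (206.19 − 205.30) / (110 − 0) = +0.008091
Head at (215, -65) = 205.30 + (-0.0003750)·(215) + (+0.008091)·(-65) = 204.69 m.
That is lower than the 205.30 m at P-1, so the point is downgradient.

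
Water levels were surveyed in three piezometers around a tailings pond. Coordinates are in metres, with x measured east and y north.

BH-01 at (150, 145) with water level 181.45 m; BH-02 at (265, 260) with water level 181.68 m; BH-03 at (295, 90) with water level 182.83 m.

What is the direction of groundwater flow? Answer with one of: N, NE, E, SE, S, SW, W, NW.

Three-point gradient (reference BH-01): Δ to BH-02 = (115, 115, +0.23), Δ to BH-03 = (145, -55, +1.38).
∂h/∂x = +0.007450, ∂h/∂y = -0.005450 (det = -23000).
Flow = −∇h = (-0.007450 east, +0.005450 north), which points northwest.

NW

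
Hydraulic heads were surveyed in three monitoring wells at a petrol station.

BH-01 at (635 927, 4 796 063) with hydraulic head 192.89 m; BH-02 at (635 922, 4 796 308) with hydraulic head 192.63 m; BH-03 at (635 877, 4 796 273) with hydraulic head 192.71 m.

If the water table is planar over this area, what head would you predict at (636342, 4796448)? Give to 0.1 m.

Taking BH-01 as reference: BH-02−BH-01 = (-5, 245, -0.26); BH-03−BH-01 = (-50, 210, -0.18).
Determinant of the coordinate differences = (-5)·210 − (-50)·245 = 11200.
∂h/∂x = [(-0.26)·210 − (-0.18)·245] / 11200 = -0.0009375
∂h/∂y = [(-5)·(-0.18) − (-50)·(-0.26)] / 11200 = -0.001080
h(636342, 4796448) = 192.89 + (-0.0009375)·(415) + (-0.001080)·(385) = 192.89 -0.389 -0.416 = 192.085 m.

192.1 m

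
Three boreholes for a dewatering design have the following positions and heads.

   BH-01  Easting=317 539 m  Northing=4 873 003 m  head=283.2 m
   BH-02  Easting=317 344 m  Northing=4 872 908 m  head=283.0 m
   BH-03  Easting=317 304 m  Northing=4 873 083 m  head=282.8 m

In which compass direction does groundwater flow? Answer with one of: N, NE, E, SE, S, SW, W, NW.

Taking BH-01 as reference: BH-02−BH-01 = (-195, -95, -0.2); BH-03−BH-01 = (-235, 80, -0.4).
Determinant of the coordinate differences = (-195)·80 − (-235)·(-95) = -37925.
∂h/∂x = [(-0.2)·80 − (-0.4)·(-95)] / -37925 = +0.001424
∂h/∂y = [(-195)·(-0.4) − (-235)·(-0.2)] / -37925 = -0.0008174
Flow = −∇h = (-0.001424 east, +0.0008174 north), which points northwest.

NW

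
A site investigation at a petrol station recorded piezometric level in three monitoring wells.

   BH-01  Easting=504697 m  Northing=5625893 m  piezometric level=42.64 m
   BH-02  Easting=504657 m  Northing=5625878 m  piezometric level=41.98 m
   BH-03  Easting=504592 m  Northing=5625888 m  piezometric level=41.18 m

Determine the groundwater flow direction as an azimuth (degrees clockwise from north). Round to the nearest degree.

240°

Taking BH-01 as reference: BH-02−BH-01 = (-40, -15, -0.66); BH-03−BH-01 = (-105, -5, -1.46).
Solve a·Δx + b·Δy = Δh: det = (-40)·(-5) − (-105)·(-15) = -1375.
∂h/∂x = [(-0.66)·(-5) − (-1.46)·(-15)] / -1375 = +0.01353
∂h/∂y = [(-40)·(-1.46) − (-105)·(-0.66)] / -1375 = +0.007927
Flow direction (−∇h) has components (-0.01353 E, -0.007927 N).
Azimuth = atan2(E, N) = atan2(-0.01353, -0.007927) = 239.6° ≈ 240°.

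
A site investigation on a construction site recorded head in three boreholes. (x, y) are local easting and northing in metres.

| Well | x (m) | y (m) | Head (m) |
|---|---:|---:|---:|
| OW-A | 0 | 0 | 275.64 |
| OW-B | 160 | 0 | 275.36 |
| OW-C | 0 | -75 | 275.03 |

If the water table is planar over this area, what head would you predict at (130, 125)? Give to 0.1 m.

∂h/∂x = (275.36 − 275.64) / (160 − 0) = -0.001750
∂h/∂y = (275.03 − 275.64) / (-75 − 0) = +0.008133
h(130, 125) = 275.64 + (-0.001750)·(130) + (+0.008133)·(125) = 275.64 -0.227 +1.017 = 276.429 m.

276.4 m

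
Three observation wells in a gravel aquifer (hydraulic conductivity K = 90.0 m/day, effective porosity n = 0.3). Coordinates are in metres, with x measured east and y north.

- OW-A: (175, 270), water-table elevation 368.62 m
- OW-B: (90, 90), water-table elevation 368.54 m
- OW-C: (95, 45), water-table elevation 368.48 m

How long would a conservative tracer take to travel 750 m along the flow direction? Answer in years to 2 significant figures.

With h = a·x + b·y + c and OW-A as origin, the differences give:
  (-85)·a + (-180)·b = -0.08
  (-80)·a + (-225)·b = -0.14
Eliminate b (×(-225) and ×(-180), subtract): 4725·a = -7.200 → a = ∂h/∂x = -0.001524
Back-substitute: b = ∂h/∂y = +0.001164.
|∇h| = √(-0.001524² + 0.001164²) = 0.001918
Seepage velocity v = K·i/n = 90.0 × 0.001918 / 0.3 = 0.5754 m/day.
t = 750 / 0.5754 = 1303 days = 3.57 years.

3.6 years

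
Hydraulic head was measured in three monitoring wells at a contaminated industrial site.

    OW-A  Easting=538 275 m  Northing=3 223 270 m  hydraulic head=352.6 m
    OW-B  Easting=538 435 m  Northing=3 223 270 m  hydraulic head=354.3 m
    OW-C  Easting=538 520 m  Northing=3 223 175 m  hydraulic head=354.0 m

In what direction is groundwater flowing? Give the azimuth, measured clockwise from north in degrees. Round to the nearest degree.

220°

Taking OW-A as reference: OW-B−OW-A = (160, 0, +1.7); OW-C−OW-A = (245, -95, +1.4).
Determinant of the coordinate differences = 160·(-95) − 245·0 = -15200.
∂h/∂x = [(+1.7)·(-95) − (+1.4)·0] / -15200 = +0.01062
∂h/∂y = [160·(+1.4) − 245·(+1.7)] / -15200 = +0.01266
Flow direction (−∇h) has components (-0.01062 E, -0.01266 N).
Azimuth = atan2(E, N) = atan2(-0.01062, -0.01266) = 220.0° ≈ 220°.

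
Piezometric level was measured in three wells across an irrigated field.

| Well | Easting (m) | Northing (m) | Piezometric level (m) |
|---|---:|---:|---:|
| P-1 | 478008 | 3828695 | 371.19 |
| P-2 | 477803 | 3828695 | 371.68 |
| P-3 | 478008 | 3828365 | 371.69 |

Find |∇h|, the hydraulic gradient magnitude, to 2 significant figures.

0.0028

∂h/∂x = (371.68 − 371.19) / (477803 − 478008) = -0.002390
∂h/∂y = (371.69 − 371.19) / (3828365 − 3828695) = -0.001515
|∇h| = √(-0.002390² + -0.001515²) = 0.00283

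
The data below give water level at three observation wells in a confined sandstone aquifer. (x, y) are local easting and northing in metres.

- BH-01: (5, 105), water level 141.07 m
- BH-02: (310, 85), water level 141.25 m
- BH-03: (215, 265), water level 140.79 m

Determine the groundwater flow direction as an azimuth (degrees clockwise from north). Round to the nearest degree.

349°

With h = a·x + b·y + c and BH-01 as origin, the differences give:
  305·a + (-20)·b = +0.18
  210·a + 160·b = -0.28
Eliminate b (×160 and ×(-20), subtract): 53000·a = 23.200 → a = ∂h/∂x = +0.0004377
Back-substitute: b = ∂h/∂y = -0.002325.
Flow direction (−∇h) has components (-0.0004377 E, +0.002325 N).
Azimuth = atan2(E, N) = atan2(-0.0004377, +0.002325) = 349.3° ≈ 349°.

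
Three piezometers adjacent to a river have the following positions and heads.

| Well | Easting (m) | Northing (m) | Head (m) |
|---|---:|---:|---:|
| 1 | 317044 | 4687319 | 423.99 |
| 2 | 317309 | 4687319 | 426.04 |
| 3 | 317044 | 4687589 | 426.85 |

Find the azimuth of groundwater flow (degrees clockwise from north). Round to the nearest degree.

∂h/∂x = (426.04 − 423.99) / (317309 − 317044) = +0.007736
∂h/∂y = (426.85 − 423.99) / (4687589 − 4687319) = +0.01059
Flow direction (−∇h) has components (-0.007736 E, -0.01059 N).
Azimuth = atan2(E, N) = atan2(-0.007736, -0.01059) = 216.1° ≈ 216°.

216°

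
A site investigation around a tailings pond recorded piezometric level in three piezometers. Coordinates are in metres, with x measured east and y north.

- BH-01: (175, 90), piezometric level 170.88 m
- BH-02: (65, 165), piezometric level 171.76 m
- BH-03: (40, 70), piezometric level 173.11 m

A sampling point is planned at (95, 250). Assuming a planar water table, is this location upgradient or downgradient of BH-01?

downgradient

Differences from BH-01: to BH-02 (Δx, Δy, Δh) = (-110, 75, +0.88); to BH-03 = (-135, -20, +2.23).
Determinant of the coordinate differences = (-110)·(-20) − (-135)·75 = 12325.
∂h/∂x = [(+0.88)·(-20) − (+2.23)·75] / 12325 = -0.01500
∂h/∂y = [(-110)·(+2.23) − (-135)·(+0.88)] / 12325 = -0.01026
Head at (95, 250) = 170.88 + (-0.01500)·(-80) + (-0.01026)·(160) = 170.44 m.
That is lower than the 170.88 m at BH-01, so the point is downgradient.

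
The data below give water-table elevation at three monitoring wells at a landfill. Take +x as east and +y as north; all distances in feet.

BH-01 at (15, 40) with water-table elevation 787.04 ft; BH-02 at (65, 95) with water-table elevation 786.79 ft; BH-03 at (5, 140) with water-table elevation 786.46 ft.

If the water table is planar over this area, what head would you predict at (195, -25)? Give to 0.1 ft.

With h = a·x + b·y + c and BH-01 as origin, the differences give:
  50·a + 55·b = -0.25
  (-10)·a + 100·b = -0.58
Eliminate b (×100 and ×55, subtract): 5550·a = 6.900 → a = ∂h/∂x = +0.001243
Back-substitute: b = ∂h/∂y = -0.005676.
h(195, -25) = 787.04 + (+0.001243)·(180) + (-0.005676)·(-65) = 787.04 +0.224 +0.369 = 787.633 ft.

787.6 ft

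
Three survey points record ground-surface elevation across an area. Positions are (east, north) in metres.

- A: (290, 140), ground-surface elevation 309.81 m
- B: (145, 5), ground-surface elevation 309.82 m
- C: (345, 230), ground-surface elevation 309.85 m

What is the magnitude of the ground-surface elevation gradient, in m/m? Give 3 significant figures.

0.00159 m/m

Taking A as reference: B−A = (-145, -135, +0.01); C−A = (55, 90, +0.04).
Solve a·Δx + b·Δy = Δz: det = (-145)·90 − 55·(-135) = -5625.
∂z/∂x = [(+0.01)·90 − (+0.04)·(-135)] / -5625 = -0.001120
∂z/∂y = [(-145)·(+0.04) − 55·(+0.01)] / -5625 = +0.001129
|∇f| = √(-0.001120² + 0.001129²) = 0.00159 m/m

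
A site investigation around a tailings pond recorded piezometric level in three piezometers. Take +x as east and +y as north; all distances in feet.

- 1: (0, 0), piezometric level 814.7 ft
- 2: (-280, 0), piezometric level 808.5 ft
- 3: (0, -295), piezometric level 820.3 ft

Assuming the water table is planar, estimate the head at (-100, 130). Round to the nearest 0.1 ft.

810.0 ft

∂h/∂x = (808.5 − 814.7) / (-280 − 0) = +0.02214
∂h/∂y = (820.3 − 814.7) / (-295 − 0) = -0.01898
h(-100, 130) = 814.7 + (+0.02214)·(-100) + (-0.01898)·(130) = 814.7 -2.214 -2.468 = 810.018 ft.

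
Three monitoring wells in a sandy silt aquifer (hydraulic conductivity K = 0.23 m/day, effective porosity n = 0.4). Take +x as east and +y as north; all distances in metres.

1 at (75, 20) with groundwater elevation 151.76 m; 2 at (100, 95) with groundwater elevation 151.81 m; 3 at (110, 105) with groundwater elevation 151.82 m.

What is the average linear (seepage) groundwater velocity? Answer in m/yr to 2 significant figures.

Three-point gradient (reference 1): Δ to 2 = (25, 75, +0.05), Δ to 3 = (35, 85, +0.06).
∂h/∂x = +0.0005000, ∂h/∂y = +0.0005000 (det = -500).
|∇h| = √(0.0005000² + 0.0005000²) = 0.0007071
Seepage velocity v = K·i/n = 0.23 × 0.0007071 / 0.4 = 0.0004066 m/day = 0.1485 m/yr.

0.15 m/yr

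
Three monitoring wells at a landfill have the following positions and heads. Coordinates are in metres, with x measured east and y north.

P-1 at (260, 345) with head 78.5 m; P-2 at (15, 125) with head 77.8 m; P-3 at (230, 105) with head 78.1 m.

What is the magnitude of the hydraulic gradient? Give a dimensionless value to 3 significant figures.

With h = a·x + b·y + c and P-1 as origin, the differences give:
  (-245)·a + (-220)·b = -0.7
  (-30)·a + (-240)·b = -0.4
Eliminate b (×(-240) and ×(-220), subtract): 52200·a = 80.00 → a = ∂h/∂x = +0.001533
Back-substitute: b = ∂h/∂y = +0.001475.
|∇h| = √(0.001533² + 0.001475²) = 0.002127

0.00213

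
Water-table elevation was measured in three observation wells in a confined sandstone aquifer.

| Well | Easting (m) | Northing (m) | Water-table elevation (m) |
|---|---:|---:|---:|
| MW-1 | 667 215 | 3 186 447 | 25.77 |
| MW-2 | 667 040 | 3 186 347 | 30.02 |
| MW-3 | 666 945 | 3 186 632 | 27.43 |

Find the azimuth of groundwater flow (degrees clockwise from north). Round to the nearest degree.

Taking MW-1 as reference: MW-2−MW-1 = (-175, -100, +4.25); MW-3−MW-1 = (-270, 185, +1.66).
Solve a·Δx + b·Δy = Δh: det = (-175)·185 − (-270)·(-100) = -59375.
∂h/∂x = [(+4.25)·185 − (+1.66)·(-100)] / -59375 = -0.01604
∂h/∂y = [(-175)·(+1.66) − (-270)·(+4.25)] / -59375 = -0.01443
Flow direction (−∇h) has components (+0.01604 E, +0.01443 N).
Azimuth = atan2(E, N) = atan2(+0.01604, +0.01443) = 48.0° ≈ 048°.

048°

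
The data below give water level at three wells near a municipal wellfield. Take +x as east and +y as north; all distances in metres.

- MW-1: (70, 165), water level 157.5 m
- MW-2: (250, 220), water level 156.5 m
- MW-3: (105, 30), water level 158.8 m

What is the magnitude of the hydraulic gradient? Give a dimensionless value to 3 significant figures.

0.0105

Taking MW-1 as reference: MW-2−MW-1 = (180, 55, -1.0); MW-3−MW-1 = (35, -135, +1.3).
Solve a·Δx + b·Δy = Δh: det = 180·(-135) − 35·55 = -26225.
∂h/∂x = [(-1.0)·(-135) − (+1.3)·55] / -26225 = -0.002421
∂h/∂y = [180·(+1.3) − 35·(-1.0)] / -26225 = -0.01026
|∇h| = √(-0.002421² + -0.01026²) = 0.01054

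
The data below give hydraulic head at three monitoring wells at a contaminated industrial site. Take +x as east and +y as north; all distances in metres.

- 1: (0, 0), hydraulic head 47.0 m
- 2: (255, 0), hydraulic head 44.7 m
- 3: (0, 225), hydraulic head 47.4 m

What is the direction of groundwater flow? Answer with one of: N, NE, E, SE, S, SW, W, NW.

E

∂h/∂x = (44.7 − 47.0) / (255 − 0) = -0.009020
∂h/∂y = (47.4 − 47.0) / (225 − 0) = +0.001778
Flow = −∇h = (+0.009020 east, -0.001778 north), which points east.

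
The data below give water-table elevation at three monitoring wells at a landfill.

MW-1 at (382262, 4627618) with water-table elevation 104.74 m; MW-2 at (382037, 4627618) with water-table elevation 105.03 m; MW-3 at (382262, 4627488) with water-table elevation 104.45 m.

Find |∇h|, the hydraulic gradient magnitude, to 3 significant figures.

0.00258

∂h/∂x = (105.03 − 104.74) / (382037 − 382262) = -0.001289
∂h/∂y = (104.45 − 104.74) / (4627488 − 4627618) = +0.002231
|∇h| = √(-0.001289² + 0.002231²) = 0.002577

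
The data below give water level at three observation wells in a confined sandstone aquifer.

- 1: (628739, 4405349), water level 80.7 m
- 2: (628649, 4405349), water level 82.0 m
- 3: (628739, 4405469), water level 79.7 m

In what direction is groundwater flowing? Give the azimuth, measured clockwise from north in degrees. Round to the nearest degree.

∂h/∂x = (82.0 − 80.7) / (628649 − 628739) = -0.01444
∂h/∂y = (79.7 − 80.7) / (4405469 − 4405349) = -0.008333
Flow direction (−∇h) has components (+0.01444 E, +0.008333 N).
Azimuth = atan2(E, N) = atan2(+0.01444, +0.008333) = 60.0° ≈ 060°.

060°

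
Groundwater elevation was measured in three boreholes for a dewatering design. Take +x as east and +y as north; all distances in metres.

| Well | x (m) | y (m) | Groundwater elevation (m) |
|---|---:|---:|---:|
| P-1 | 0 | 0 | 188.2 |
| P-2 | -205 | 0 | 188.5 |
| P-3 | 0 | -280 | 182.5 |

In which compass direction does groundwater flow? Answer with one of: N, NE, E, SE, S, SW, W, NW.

S

∂h/∂x = (188.5 − 188.2) / (-205 − 0) = -0.001463
∂h/∂y = (182.5 − 188.2) / (-280 − 0) = +0.02036
Flow = −∇h = (+0.001463 east, -0.02036 north), which points south.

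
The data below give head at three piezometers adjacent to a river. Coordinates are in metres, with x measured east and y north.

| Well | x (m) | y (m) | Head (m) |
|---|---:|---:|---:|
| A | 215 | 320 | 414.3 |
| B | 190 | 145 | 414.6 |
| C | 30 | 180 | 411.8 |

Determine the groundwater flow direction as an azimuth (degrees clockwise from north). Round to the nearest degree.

Differences from A: to B (Δx, Δy, Δh) = (-25, -175, +0.3); to C = (-185, -140, -2.5).
Solve a·Δx + b·Δy = Δh: det = (-25)·(-140) − (-185)·(-175) = -28875.
∂h/∂x = [(+0.3)·(-140) − (-2.5)·(-175)] / -28875 = +0.01661
∂h/∂y = [(-25)·(-2.5) − (-185)·(+0.3)] / -28875 = -0.004087
Flow direction (−∇h) has components (-0.01661 E, +0.004087 N).
Azimuth = atan2(E, N) = atan2(-0.01661, +0.004087) = 283.8° ≈ 284°.

284°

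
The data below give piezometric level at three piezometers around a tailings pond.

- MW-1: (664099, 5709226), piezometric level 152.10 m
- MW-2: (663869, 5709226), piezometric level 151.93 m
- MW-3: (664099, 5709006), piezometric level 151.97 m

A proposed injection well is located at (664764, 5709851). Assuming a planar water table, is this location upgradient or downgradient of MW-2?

∂h/∂x = (151.93 − 152.10) / (663869 − 664099) = +0.0007391
∂h/∂y = (151.97 − 152.10) / (5709006 − 5709226) = +0.0005909
Head at (664764, 5709851) = 152.10 + (+0.0007391)·(665) + (+0.0005909)·(625) = 152.96 m.
That is higher than the 151.93 m at MW-2, so the point is upgradient.

upgradient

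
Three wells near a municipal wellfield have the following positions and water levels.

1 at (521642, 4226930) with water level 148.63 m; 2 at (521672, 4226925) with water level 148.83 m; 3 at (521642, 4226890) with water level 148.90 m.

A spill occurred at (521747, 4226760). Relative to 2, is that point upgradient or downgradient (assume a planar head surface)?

Differences from 1: to 2 (Δx, Δy, Δh) = (30, -5, +0.20); to 3 = (0, -40, +0.27).
Solve a·Δx + b·Δy = Δh: det = 30·(-40) − 0·(-5) = -1200.
∂h/∂x = [(+0.20)·(-40) − (+0.27)·(-5)] / -1200 = +0.005542
∂h/∂y = [30·(+0.27) − 0·(+0.20)] / -1200 = -0.006750
Head at (521747, 4226760) = 148.63 + (+0.005542)·(105) + (-0.006750)·(-170) = 150.36 m.
That is higher than the 148.83 m at 2, so the point is upgradient.

upgradient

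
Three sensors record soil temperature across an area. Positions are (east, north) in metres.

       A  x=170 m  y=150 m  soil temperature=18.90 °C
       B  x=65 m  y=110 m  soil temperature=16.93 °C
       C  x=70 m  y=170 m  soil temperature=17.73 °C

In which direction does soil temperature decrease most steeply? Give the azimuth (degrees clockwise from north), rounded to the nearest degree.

Three-point gradient (reference A): Δ to B = (-105, -40, -1.97), Δ to C = (-100, 20, -1.17).
∂T/∂x = +0.01413, ∂T/∂y = +0.01216 (det = -6100).
Steepest decrease is along −∇f: components (-0.01413 E, -0.01216 N).
Azimuth = atan2(-0.01413, -0.01216) = 229.3° ≈ 229°.

229°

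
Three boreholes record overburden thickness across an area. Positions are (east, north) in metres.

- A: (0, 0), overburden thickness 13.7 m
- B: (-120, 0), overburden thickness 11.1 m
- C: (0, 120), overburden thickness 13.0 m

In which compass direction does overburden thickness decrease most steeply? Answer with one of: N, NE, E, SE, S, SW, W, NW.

∂d/∂x = (11.1 − 13.7) / (-120 − 0) = +0.02167
∂d/∂y = (13.0 − 13.7) / (120 − 0) = -0.005833
Steepest decrease is along −∇f = (-0.02167 E, +0.005833 N) → west.

W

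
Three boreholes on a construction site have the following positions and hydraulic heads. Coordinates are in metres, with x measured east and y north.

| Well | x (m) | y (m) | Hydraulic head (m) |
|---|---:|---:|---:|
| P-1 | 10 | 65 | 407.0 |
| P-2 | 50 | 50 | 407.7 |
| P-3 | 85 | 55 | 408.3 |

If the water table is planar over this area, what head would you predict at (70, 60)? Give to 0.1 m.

408.0 m

Taking P-1 as reference: P-2−P-1 = (40, -15, +0.7); P-3−P-1 = (75, -10, +1.3).
Determinant of the coordinate differences = 40·(-10) − 75·(-15) = 725.
∂h/∂x = [(+0.7)·(-10) − (+1.3)·(-15)] / 725 = +0.01724
∂h/∂y = [40·(+1.3) − 75·(+0.7)] / 725 = -0.0006897
h(70, 60) = 407.0 + (+0.01724)·(60) + (-0.0006897)·(-5) = 407.0 +1.034 +0.003 = 408.038 m.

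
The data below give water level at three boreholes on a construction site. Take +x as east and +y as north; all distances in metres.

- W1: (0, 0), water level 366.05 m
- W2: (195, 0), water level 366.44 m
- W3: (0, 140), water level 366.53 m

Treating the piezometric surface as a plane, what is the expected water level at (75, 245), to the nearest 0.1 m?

367.0 m

∂h/∂x = (366.44 − 366.05) / (195 − 0) = +0.002000
∂h/∂y = (366.53 − 366.05) / (140 − 0) = +0.003429
h(75, 245) = 366.05 + (+0.002000)·(75) + (+0.003429)·(245) = 366.05 +0.150 +0.840 = 367.040 m.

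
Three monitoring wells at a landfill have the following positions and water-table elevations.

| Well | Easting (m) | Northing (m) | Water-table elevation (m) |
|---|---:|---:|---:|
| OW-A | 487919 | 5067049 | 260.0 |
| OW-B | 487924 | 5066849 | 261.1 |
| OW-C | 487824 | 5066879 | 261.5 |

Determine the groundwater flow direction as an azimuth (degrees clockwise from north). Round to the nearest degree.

Three-point gradient (reference OW-A): Δ to OW-B = (5, -200, +1.1), Δ to OW-C = (-95, -170, +1.5).
∂h/∂x = -0.005693, ∂h/∂y = -0.005642 (det = -19850).
Flow direction (−∇h) has components (+0.005693 E, +0.005642 N).
Azimuth = atan2(E, N) = atan2(+0.005693, +0.005642) = 45.3° ≈ 045°.

045°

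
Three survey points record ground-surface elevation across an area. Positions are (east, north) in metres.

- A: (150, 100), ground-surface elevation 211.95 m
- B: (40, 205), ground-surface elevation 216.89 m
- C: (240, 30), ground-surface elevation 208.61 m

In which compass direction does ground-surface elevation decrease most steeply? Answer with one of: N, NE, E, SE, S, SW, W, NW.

With z = a·x + b·y + c and A as origin, the differences give:
  (-110)·a + 105·b = +4.94
  90·a + (-70)·b = -3.34
Eliminate b (×(-70) and ×105, subtract): -1750·a = 4.900 → a = ∂z/∂x = -0.002800
Back-substitute: b = ∂z/∂y = +0.04411.
Steepest decrease is along −∇f = (+0.002800 E, -0.04411 N) → south.

S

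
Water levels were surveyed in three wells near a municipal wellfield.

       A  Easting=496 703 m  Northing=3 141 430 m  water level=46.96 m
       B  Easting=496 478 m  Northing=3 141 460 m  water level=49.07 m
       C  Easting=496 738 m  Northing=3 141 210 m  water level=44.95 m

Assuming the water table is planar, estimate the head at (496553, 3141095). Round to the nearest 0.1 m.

With h = a·x + b·y + c and A as origin, the differences give:
  (-225)·a + 30·b = +2.11
  35·a + (-220)·b = -2.01
Eliminate b (×(-220) and ×30, subtract): 48450·a = -403.900 → a = ∂h/∂x = -0.008336
Back-substitute: b = ∂h/∂y = +0.007810.
h(496553, 3141095) = 46.96 + (-0.008336)·(-150) + (+0.007810)·(-335) = 46.96 +1.250 -2.616 = 45.594 m.

45.6 m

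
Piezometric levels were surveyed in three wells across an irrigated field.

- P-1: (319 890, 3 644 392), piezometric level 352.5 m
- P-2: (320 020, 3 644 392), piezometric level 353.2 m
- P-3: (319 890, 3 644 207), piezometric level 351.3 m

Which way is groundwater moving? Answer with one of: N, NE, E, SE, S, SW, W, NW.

SW

∂h/∂x = (353.2 − 352.5) / (320020 − 319890) = +0.005385
∂h/∂y = (351.3 − 352.5) / (3644207 − 3644392) = +0.006486
Flow = −∇h = (-0.005385 east, -0.006486 north), which points southwest.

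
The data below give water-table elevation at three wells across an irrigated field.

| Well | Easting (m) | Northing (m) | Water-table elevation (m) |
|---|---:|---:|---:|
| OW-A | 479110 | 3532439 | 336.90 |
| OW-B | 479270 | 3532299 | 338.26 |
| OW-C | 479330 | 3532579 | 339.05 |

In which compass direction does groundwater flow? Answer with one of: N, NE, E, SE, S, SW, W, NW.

With h = a·x + b·y + c and OW-A as origin, the differences give:
  160·a + (-140)·b = +1.36
  220·a + 140·b = +2.15
Eliminate b (×140 and ×(-140), subtract): 53200·a = 491.400 → a = ∂h/∂x = +0.009237
Back-substitute: b = ∂h/∂y = +0.0008421.
Flow = −∇h = (-0.009237 east, -0.0008421 north), which points west.

W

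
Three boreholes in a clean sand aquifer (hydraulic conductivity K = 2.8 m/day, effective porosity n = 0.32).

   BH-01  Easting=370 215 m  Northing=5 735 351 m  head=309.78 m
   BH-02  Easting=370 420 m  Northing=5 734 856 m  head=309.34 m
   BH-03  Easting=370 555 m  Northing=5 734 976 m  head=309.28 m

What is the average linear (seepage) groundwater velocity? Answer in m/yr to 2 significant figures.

With h = a·x + b·y + c and BH-01 as origin, the differences give:
  205·a + (-495)·b = -0.44
  340·a + (-375)·b = -0.50
Eliminate b (×(-375) and ×(-495), subtract): 91425·a = -82.500 → a = ∂h/∂x = -0.0009024
Back-substitute: b = ∂h/∂y = +0.0005152.
|∇h| = √(-0.0009024² + 0.0005152²) = 0.001039
Seepage velocity v = K·i/n = 2.8 × 0.001039 / 0.32 = 0.009091 m/day = 3.32 m/yr.

3.3 m/yr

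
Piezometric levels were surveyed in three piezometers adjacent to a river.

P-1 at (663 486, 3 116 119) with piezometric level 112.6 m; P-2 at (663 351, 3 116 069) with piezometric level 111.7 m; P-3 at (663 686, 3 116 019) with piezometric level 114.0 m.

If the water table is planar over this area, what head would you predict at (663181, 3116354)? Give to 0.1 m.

Taking P-1 as reference: P-2−P-1 = (-135, -50, -0.9); P-3−P-1 = (200, -100, +1.4).
Solve a·Δx + b·Δy = Δh: det = (-135)·(-100) − 200·(-50) = 23500.
∂h/∂x = [(-0.9)·(-100) − (+1.4)·(-50)] / 23500 = +0.006809
∂h/∂y = [(-135)·(+1.4) − 200·(-0.9)] / 23500 = -0.0003830
h(663181, 3116354) = 112.6 + (+0.006809)·(-305) + (-0.0003830)·(235) = 112.6 -2.077 -0.090 = 110.433 m.

110.4 m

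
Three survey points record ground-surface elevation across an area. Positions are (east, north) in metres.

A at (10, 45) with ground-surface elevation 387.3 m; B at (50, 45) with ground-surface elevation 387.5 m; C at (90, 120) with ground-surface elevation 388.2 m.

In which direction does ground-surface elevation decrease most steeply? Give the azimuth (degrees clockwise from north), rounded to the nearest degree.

With z = a·x + b·y + c and A as origin, the differences give:
  40·a + 0·b = +0.2
  80·a + 75·b = +0.9
Eliminate b (×75 and ×0, subtract): 3000·a = 15.00 → a = ∂z/∂x = +0.005000
Back-substitute: b = ∂z/∂y = +0.006667.
Steepest decrease is along −∇f: components (-0.005000 E, -0.006667 N).
Azimuth = atan2(-0.005000, -0.006667) = 216.9° ≈ 217°.

217°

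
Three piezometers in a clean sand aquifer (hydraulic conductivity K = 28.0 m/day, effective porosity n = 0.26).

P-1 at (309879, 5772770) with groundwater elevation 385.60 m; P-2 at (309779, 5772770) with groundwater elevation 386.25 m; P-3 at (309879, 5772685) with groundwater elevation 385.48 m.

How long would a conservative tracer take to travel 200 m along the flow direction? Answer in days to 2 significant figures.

∂h/∂x = (386.25 − 385.60) / (309779 − 309879) = -0.006500
∂h/∂y = (385.48 − 385.60) / (5772685 − 5772770) = +0.001412
|∇h| = √(-0.006500² + 0.001412²) = 0.006652
Seepage velocity v = K·i/n = 28.0 × 0.006652 / 0.26 = 0.7164 m/day.
t = 200 / 0.7164 = 279.2 days.

280 days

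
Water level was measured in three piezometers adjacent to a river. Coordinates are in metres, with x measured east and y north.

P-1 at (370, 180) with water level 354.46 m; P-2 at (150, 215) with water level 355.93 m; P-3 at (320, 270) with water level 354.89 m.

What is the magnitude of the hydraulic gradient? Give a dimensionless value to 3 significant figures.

Taking P-1 as reference: P-2−P-1 = (-220, 35, +1.47); P-3−P-1 = (-50, 90, +0.43).
Solve a·Δx + b·Δy = Δh: det = (-220)·90 − (-50)·35 = -18050.
∂h/∂x = [(+1.47)·90 − (+0.43)·35] / -18050 = -0.006496
∂h/∂y = [(-220)·(+0.43) − (-50)·(+1.47)] / -18050 = +0.001169
|∇h| = √(-0.006496² + 0.001169²) = 0.0066

0.00660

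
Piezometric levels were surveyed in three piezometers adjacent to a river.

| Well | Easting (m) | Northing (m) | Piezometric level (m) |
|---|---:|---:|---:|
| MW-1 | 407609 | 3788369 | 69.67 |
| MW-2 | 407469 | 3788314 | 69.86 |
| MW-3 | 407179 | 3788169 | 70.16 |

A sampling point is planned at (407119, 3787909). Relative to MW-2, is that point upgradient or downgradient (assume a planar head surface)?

downgradient

Taking MW-1 as reference: MW-2−MW-1 = (-140, -55, +0.19); MW-3−MW-1 = (-430, -200, +0.49).
Solve a·Δx + b·Δy = Δh: det = (-140)·(-200) − (-430)·(-55) = 4350.
∂h/∂x = [(+0.19)·(-200) − (+0.49)·(-55)] / 4350 = -0.002540
∂h/∂y = [(-140)·(+0.49) − (-430)·(+0.19)] / 4350 = +0.003011
Head at (407119, 3787909) = 69.67 + (-0.002540)·(-490) + (+0.003011)·(-460) = 69.53 m.
That is lower than the 69.86 m at MW-2, so the point is downgradient.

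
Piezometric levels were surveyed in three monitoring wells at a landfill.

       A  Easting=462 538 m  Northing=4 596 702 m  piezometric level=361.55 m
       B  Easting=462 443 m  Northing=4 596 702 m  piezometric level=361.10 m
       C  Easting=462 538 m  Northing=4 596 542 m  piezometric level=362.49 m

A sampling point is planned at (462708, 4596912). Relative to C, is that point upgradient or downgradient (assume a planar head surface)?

downgradient

∂h/∂x = (361.10 − 361.55) / (462443 − 462538) = +0.004737
∂h/∂y = (362.49 − 361.55) / (4596542 − 4596702) = -0.005875
Head at (462708, 4596912) = 361.55 + (+0.004737)·(170) + (-0.005875)·(210) = 361.12 m.
That is lower than the 362.49 m at C, so the point is downgradient.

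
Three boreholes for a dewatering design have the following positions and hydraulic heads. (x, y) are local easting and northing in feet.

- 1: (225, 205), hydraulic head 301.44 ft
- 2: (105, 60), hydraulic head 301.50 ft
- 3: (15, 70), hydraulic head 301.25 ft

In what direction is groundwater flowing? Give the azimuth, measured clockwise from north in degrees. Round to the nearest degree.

With h = a·x + b·y + c and 1 as origin, the differences give:
  (-120)·a + (-145)·b = +0.06
  (-210)·a + (-135)·b = -0.19
Eliminate b (×(-135) and ×(-145), subtract): -14250·a = -35.650 → a = ∂h/∂x = +0.002502
Back-substitute: b = ∂h/∂y = -0.002484.
Flow direction (−∇h) has components (-0.002502 E, +0.002484 N).
Azimuth = atan2(E, N) = atan2(-0.002502, +0.002484) = 314.8° ≈ 315°.

315°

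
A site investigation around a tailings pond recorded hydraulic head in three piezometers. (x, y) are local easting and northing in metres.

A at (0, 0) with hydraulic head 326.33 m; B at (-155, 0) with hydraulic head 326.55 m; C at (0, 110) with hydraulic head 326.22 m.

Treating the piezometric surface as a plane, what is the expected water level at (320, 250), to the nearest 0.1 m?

325.6 m

∂h/∂x = (326.55 − 326.33) / (-155 − 0) = -0.001419
∂h/∂y = (326.22 − 326.33) / (110 − 0) = -0.0010000
h(320, 250) = 326.33 + (-0.001419)·(320) + (-0.0010000)·(250) = 326.33 -0.454 -0.250 = 325.626 m.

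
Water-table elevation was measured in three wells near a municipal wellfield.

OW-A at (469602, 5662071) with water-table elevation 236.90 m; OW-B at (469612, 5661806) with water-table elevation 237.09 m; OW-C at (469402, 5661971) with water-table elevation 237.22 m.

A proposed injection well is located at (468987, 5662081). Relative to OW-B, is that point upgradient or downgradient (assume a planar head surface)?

upgradient

With h = a·x + b·y + c and OW-A as origin, the differences give:
  10·a + (-265)·b = +0.19
  (-200)·a + (-100)·b = +0.32
Eliminate b (×(-100) and ×(-265), subtract): -54000·a = 65.800 → a = ∂h/∂x = -0.001219
Back-substitute: b = ∂h/∂y = -0.0007630.
Head at (468987, 5662081) = 236.90 + (-0.001219)·(-615) + (-0.0007630)·(10) = 237.64 m.
That is higher than the 237.09 m at OW-B, so the point is upgradient.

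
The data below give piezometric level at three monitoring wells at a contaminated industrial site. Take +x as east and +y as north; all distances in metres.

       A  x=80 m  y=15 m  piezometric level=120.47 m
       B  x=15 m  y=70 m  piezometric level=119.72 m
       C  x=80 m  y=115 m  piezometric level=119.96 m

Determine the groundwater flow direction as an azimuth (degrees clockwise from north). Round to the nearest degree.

With h = a·x + b·y + c and A as origin, the differences give:
  (-65)·a + 55·b = -0.75
  0·a + 100·b = -0.51
Eliminate b (×100 and ×55, subtract): -6500·a = -46.950 → a = ∂h/∂x = +0.007223
Back-substitute: b = ∂h/∂y = -0.005100.
Flow direction (−∇h) has components (-0.007223 E, +0.005100 N).
Azimuth = atan2(E, N) = atan2(-0.007223, +0.005100) = 305.2° ≈ 305°.

305°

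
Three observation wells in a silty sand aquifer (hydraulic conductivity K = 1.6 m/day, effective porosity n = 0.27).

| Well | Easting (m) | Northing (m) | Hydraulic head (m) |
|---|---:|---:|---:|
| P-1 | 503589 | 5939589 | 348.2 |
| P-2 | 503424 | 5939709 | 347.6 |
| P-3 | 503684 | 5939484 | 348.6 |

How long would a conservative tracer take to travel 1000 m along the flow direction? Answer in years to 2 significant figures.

Taking P-1 as reference: P-2−P-1 = (-165, 120, -0.6); P-3−P-1 = (95, -105, +0.4).
Determinant of the coordinate differences = (-165)·(-105) − 95·120 = 5925.
∂h/∂x = [(-0.6)·(-105) − (+0.4)·120] / 5925 = +0.002532
∂h/∂y = [(-165)·(+0.4) − 95·(-0.6)] / 5925 = -0.001519
|∇h| = √(0.002532² + -0.001519²) = 0.002953
Seepage velocity v = K·i/n = 1.6 × 0.002953 / 0.27 = 0.0175 m/day.
t = 1000 / 0.0175 = 5.714e+04 days = 156 years.

160 years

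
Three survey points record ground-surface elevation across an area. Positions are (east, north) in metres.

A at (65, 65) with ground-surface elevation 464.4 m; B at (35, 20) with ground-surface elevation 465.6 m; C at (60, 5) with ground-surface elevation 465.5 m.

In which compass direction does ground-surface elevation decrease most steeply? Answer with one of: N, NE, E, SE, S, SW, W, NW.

NE

With z = a·x + b·y + c and A as origin, the differences give:
  (-30)·a + (-45)·b = +1.2
  (-5)·a + (-60)·b = +1.1
Eliminate b (×(-60) and ×(-45), subtract): 1575·a = -22.50 → a = ∂z/∂x = -0.01429
Back-substitute: b = ∂z/∂y = -0.01714.
Steepest decrease is along −∇f = (+0.01429 E, +0.01714 N) → northeast.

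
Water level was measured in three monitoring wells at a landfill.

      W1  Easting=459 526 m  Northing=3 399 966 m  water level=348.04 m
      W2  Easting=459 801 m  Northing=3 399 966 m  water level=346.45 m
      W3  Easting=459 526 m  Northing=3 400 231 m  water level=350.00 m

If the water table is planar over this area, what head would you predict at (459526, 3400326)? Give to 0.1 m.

350.7 m

∂h/∂x = (346.45 − 348.04) / (459801 − 459526) = -0.005782
∂h/∂y = (350.00 − 348.04) / (3400231 − 3399966) = +0.007396
h(459526, 3400326) = 348.04 + (-0.005782)·(0) + (+0.007396)·(360) = 348.04 -0.000 +2.663 = 350.703 m.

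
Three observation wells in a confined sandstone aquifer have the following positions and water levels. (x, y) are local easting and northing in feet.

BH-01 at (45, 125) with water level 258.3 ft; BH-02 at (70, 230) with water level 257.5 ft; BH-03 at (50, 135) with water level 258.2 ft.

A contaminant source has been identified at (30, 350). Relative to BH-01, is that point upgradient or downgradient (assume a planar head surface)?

downgradient

With h = a·x + b·y + c and BH-01 as origin, the differences give:
  25·a + 105·b = -0.8
  5·a + 10·b = -0.1
Eliminate b (×10 and ×105, subtract): -275·a = 2.50 → a = ∂h/∂x = -0.009091
Back-substitute: b = ∂h/∂y = -0.005455.
Head at (30, 350) = 258.3 + (-0.009091)·(-15) + (-0.005455)·(225) = 257.21 ft.
That is lower than the 258.3 ft at BH-01, so the point is downgradient.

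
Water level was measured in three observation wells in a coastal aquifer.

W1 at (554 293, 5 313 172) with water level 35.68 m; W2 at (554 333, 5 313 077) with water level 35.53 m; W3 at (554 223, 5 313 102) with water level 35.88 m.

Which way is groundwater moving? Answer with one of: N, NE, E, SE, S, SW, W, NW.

Differences from W1: to W2 (Δx, Δy, Δh) = (40, -95, -0.15); to W3 = (-70, -70, +0.20).
Solve a·Δx + b·Δy = Δh: det = 40·(-70) − (-70)·(-95) = -9450.
∂h/∂x = [(-0.15)·(-70) − (+0.20)·(-95)] / -9450 = -0.003122
∂h/∂y = [40·(+0.20) − (-70)·(-0.15)] / -9450 = +0.0002646
Flow = −∇h = (+0.003122 east, -0.0002646 north), which points east.

E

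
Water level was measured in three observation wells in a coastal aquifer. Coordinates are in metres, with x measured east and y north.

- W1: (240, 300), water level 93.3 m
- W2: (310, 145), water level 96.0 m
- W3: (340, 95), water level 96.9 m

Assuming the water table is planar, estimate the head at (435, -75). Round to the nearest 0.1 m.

99.9 m

Differences from W1: to W2 (Δx, Δy, Δh) = (70, -155, +2.7); to W3 = (100, -205, +3.6).
Solve a·Δx + b·Δy = Δh: det = 70·(-205) − 100·(-155) = 1150.
∂h/∂x = [(+2.7)·(-205) − (+3.6)·(-155)] / 1150 = +0.003913
∂h/∂y = [70·(+3.6) − 100·(+2.7)] / 1150 = -0.01565
h(435, -75) = 93.3 + (+0.003913)·(195) + (-0.01565)·(-375) = 93.3 +0.763 +5.870 = 99.933 m.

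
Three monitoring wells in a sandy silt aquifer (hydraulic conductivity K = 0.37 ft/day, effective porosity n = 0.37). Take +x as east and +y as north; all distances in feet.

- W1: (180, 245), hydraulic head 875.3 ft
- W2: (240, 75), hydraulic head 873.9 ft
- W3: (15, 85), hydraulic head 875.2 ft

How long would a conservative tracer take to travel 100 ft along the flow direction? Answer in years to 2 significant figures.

33 years

Three-point gradient (reference W1): Δ to W2 = (60, -170, -1.4), Δ to W3 = (-165, -160, -0.1).
∂h/∂x = -0.005498, ∂h/∂y = +0.006295 (det = -37650).
|∇h| = √(-0.005498² + 0.006295²) = 0.008358
Seepage velocity v = K·i/n = 0.37 × 0.008358 / 0.37 = 0.008358 ft/day.
t = 100 / 0.008358 = 1.196e+04 days = 32.7 years.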